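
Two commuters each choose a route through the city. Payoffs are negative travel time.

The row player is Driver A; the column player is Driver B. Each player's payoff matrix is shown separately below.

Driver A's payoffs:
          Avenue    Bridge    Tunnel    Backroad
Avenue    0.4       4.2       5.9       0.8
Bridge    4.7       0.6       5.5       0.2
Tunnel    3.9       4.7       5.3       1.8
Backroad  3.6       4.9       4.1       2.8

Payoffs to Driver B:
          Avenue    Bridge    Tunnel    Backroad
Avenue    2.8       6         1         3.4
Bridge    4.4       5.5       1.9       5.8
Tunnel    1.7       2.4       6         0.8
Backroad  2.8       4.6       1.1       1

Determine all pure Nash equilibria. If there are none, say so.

Pure NE: (Backroad, Bridge)

Check each profile: it is a Nash equilibrium iff no player can strictly gain by switching unilaterally.
(Avenue, Avenue): Driver A can switch to Bridge (0.4 → 4.7). Not NE.
(Avenue, Bridge): Driver A can switch to Tunnel (4.2 → 4.7). Not NE.
(Avenue, Tunnel): Driver B can switch to Avenue (1 → 2.8). Not NE.
(Avenue, Backroad): Driver A can switch to Tunnel (0.8 → 1.8). Not NE.
(Bridge, Avenue): Driver B can switch to Bridge (4.4 → 5.5). Not NE.
(Bridge, Bridge): Driver A can switch to Avenue (0.6 → 4.2). Not NE.
(Backroad, Bridge): Driver A gets 4.9, best alternative 4.7; Driver B gets 4.6, best alternative 2.8. No profitable deviation — NE.
(The remaining 9 profiles each have a profitable deviation by the same check.)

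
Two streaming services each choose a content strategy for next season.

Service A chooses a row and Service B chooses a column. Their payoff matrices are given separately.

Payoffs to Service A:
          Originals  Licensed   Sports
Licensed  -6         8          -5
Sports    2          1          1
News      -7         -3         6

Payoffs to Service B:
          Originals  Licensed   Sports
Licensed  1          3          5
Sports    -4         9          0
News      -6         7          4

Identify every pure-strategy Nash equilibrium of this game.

No pure-strategy Nash equilibrium.

Service A against Originals: payoffs -6, 2, -7 → best response Sports.
Service A against Licensed: payoffs 8, 1, -3 → best response Licensed.
Service A against Sports: payoffs -5, 1, 6 → best response News.
Service B against Licensed: payoffs 1, 3, 5 → best response Sports.
Service B against Sports: payoffs -4, 9, 0 → best response Licensed.
Service B against News: payoffs -6, 7, 4 → best response Licensed.
No profile is a mutual best response for all players.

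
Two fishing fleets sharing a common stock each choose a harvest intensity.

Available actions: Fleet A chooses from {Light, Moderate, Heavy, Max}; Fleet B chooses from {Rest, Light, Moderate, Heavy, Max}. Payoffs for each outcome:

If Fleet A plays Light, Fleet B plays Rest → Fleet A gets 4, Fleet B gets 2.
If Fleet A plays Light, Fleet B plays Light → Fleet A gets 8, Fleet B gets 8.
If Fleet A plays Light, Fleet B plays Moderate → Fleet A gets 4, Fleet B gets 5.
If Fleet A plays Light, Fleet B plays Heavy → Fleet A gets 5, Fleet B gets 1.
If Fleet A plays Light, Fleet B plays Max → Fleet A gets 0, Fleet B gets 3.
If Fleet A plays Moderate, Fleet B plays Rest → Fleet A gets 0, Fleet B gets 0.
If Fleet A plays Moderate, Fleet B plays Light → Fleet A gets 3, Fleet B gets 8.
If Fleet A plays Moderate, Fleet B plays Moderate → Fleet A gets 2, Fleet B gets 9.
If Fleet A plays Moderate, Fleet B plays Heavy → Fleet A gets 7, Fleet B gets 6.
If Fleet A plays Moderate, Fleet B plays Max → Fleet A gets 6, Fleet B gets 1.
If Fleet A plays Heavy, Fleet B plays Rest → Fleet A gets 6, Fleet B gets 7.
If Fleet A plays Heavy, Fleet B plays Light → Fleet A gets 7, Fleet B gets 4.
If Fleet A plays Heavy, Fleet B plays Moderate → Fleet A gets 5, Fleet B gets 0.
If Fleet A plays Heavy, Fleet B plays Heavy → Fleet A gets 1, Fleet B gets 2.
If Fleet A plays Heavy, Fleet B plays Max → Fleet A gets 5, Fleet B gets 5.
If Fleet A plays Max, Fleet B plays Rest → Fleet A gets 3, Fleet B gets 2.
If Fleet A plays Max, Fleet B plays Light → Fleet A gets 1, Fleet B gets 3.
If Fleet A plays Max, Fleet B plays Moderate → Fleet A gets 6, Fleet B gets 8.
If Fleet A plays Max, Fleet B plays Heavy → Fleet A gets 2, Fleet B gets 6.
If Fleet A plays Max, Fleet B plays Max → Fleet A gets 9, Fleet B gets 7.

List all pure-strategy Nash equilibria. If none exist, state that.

For each player, find the best response to each opponent profile; mutual best responses are the pure NE.
Fleet A against Rest: payoffs 4, 0, 6, 3 → best response Heavy.
Fleet A against Light: payoffs 8, 3, 7, 1 → best response Light.
Fleet A against Moderate: payoffs 4, 2, 5, 6 → best response Max.
Fleet A against Heavy: payoffs 5, 7, 1, 2 → best response Moderate.
Fleet A against Max: payoffs 0, 6, 5, 9 → best response Max.
Fleet B against Light: payoffs 2, 8, 5, 1, 3 → best response Light.
Fleet B against Moderate: payoffs 0, 8, 9, 6, 1 → best response Moderate.
Fleet B against Heavy: payoffs 7, 4, 0, 2, 5 → best response Rest.
Fleet B against Max: payoffs 2, 3, 8, 6, 7 → best response Moderate.
Mutual best responses: (Light, Light); (Heavy, Rest); (Max, Moderate).

(Light, Light), (Heavy, Rest), (Max, Moderate)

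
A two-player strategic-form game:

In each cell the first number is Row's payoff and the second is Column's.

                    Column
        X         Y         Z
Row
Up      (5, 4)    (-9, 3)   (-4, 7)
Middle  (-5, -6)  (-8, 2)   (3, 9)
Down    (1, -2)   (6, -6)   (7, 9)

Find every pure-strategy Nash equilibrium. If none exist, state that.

Mark each player's best response to every combination of opponents' strategies; a profile where every player is best-responding is a pure Nash equilibrium.
Row against X: payoffs 5, -5, 1 → best response Up.
Row against Y: payoffs -9, -8, 6 → best response Down.
Row against Z: payoffs -4, 3, 7 → best response Down.
Column against Up: payoffs 4, 3, 7 → best response Z.
Column against Middle: payoffs -6, 2, 9 → best response Z.
Column against Down: payoffs -2, -6, 9 → best response Z.
Mutual best responses: (Down, Z).

(Down, Z)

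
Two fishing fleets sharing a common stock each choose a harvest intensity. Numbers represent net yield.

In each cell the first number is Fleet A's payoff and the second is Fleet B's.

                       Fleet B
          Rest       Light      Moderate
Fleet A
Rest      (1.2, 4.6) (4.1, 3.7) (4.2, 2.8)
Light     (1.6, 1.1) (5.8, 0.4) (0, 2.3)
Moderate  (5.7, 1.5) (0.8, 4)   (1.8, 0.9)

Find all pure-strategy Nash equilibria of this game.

Fleet A against Rest: payoffs 1.2, 1.6, 5.7 → best response Moderate.
Fleet A against Light: payoffs 4.1, 5.8, 0.8 → best response Light.
Fleet A against Moderate: payoffs 4.2, 0, 1.8 → best response Rest.
Fleet B against Rest: payoffs 4.6, 3.7, 2.8 → best response Rest.
Fleet B against Light: payoffs 1.1, 0.4, 2.3 → best response Moderate.
Fleet B against Moderate: payoffs 1.5, 4, 0.9 → best response Light.
No profile is a mutual best response for all players.

No pure-strategy Nash equilibrium.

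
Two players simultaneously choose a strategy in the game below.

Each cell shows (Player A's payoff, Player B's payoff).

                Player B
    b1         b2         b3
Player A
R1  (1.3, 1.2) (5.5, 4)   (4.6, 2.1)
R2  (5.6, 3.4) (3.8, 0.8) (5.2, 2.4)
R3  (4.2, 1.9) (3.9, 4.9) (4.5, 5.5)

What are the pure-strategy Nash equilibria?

Mark each player's best response to every combination of opponents' strategies; a profile where every player is best-responding is a pure Nash equilibrium.
Player A against b1: payoffs 1.3, 5.6, 4.2 → best response R2.
Player A against b2: payoffs 5.5, 3.8, 3.9 → best response R1.
Player A against b3: payoffs 4.6, 5.2, 4.5 → best response R2.
Player B against R1: payoffs 1.2, 4, 2.1 → best response b2.
Player B against R2: payoffs 3.4, 0.8, 2.4 → best response b1.
Player B against R3: payoffs 1.9, 4.9, 5.5 → best response b3.
Mutual best responses: (R1, b2); (R2, b1).

The pure Nash equilibria are (R1, b2) and (R2, b1).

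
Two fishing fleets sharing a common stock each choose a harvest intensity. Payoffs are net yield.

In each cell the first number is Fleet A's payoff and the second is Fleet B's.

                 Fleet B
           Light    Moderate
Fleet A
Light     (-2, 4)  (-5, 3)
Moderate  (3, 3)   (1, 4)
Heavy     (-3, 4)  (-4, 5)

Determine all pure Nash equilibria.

(Light, Light): Fleet A can switch to Moderate (-2 → 3). Not NE.
(Light, Moderate): Fleet A can switch to Moderate (-5 → 1). Not NE.
(Moderate, Light): Fleet B can switch to Moderate (3 → 4). Not NE.
(Moderate, Moderate): Fleet A gets 1, best alternative -4; Fleet B gets 4, best alternative 3. No profitable deviation — NE.
(Heavy, Light): Fleet A can switch to Light (-3 → -2). Not NE.
(Heavy, Moderate): Fleet A can switch to Moderate (-4 → 1). Not NE.

Pure NE: (Moderate, Moderate)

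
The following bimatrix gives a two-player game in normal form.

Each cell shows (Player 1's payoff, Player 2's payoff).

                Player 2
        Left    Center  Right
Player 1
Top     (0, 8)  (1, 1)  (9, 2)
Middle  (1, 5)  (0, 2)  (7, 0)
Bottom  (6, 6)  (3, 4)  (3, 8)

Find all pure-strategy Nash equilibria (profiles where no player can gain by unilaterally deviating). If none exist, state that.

none

(Top, Left): Player 1 can switch to Middle (0 → 1). Not NE.
(Top, Center): Player 1 can switch to Bottom (1 → 3). Not NE.
(Top, Right): Player 2 can switch to Left (2 → 8). Not NE.
(Middle, Left): Player 1 can switch to Bottom (1 → 6). Not NE.
(Middle, Center): Player 1 can switch to Top (0 → 1). Not NE.
(Middle, Right): Player 1 can switch to Top (7 → 9). Not NE.
(The remaining 3 profiles each have a profitable deviation by the same check.)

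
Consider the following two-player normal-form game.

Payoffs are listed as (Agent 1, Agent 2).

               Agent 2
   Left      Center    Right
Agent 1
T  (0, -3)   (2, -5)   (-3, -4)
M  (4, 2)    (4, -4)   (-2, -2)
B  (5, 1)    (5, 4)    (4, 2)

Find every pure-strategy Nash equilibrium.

For each strategy profile, look for a profitable unilateral deviation.
(T, Left): Agent 1 can switch to M (0 → 4). Not NE.
(T, Center): Agent 1 can switch to M (2 → 4). Not NE.
(T, Right): Agent 1 can switch to M (-3 → -2). Not NE.
(M, Left): Agent 1 can switch to B (4 → 5). Not NE.
(M, Center): Agent 1 can switch to B (4 → 5). Not NE.
(M, Right): Agent 1 can switch to B (-2 → 4). Not NE.
(B, Center): Agent 1 gets 5, best alternative 4; Agent 2 gets 4, best alternative 2. No profitable deviation — NE.
(The remaining 2 profiles each have a profitable deviation by the same check.)

Pure NE: (B, Center)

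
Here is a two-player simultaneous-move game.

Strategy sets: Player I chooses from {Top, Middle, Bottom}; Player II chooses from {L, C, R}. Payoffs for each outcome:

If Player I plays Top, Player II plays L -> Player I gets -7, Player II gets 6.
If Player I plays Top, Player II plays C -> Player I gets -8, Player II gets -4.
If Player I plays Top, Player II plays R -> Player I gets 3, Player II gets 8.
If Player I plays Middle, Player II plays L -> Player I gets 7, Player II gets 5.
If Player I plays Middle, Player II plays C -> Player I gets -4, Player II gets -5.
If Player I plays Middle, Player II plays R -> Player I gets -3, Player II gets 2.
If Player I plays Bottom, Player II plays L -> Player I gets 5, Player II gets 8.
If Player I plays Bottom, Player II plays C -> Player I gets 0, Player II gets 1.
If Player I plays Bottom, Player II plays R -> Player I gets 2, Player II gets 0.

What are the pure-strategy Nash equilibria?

The pure Nash equilibria are (Top, R); (Middle, L).

(Top, L): Player I can switch to Middle (-7 → 7). Not NE.
(Top, C): Player I can switch to Middle (-8 → -4). Not NE.
(Top, R): Player I gets 3, best alternative 2; Player II gets 8, best alternative 6. No profitable deviation — NE.
(Middle, L): Player I gets 7, best alternative 5; Player II gets 5, best alternative 2. No profitable deviation — NE.
(Middle, C): Player I can switch to Bottom (-4 → 0). Not NE.
(Middle, R): Player I can switch to Top (-3 → 3). Not NE.
(Bottom, L): Player I can switch to Middle (5 → 7). Not NE.
(Bottom, C): Player II can switch to L (1 → 8). Not NE.
(Bottom, R): Player I can switch to Top (2 → 3). Not NE.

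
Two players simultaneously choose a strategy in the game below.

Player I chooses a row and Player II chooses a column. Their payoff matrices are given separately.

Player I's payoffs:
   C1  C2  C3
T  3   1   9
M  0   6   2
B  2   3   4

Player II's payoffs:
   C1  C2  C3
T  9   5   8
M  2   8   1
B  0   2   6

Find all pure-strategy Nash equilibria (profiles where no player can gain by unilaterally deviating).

The pure Nash equilibria are (T, C1), (M, C2).

Player I against C1: payoffs 3, 0, 2 → best response T.
Player I against C2: payoffs 1, 6, 3 → best response M.
Player I against C3: payoffs 9, 2, 4 → best response T.
Player II against T: payoffs 9, 5, 8 → best response C1.
Player II against M: payoffs 2, 8, 1 → best response C2.
Player II against B: payoffs 0, 2, 6 → best response C3.
Mutual best responses: (T, C1); (M, C2).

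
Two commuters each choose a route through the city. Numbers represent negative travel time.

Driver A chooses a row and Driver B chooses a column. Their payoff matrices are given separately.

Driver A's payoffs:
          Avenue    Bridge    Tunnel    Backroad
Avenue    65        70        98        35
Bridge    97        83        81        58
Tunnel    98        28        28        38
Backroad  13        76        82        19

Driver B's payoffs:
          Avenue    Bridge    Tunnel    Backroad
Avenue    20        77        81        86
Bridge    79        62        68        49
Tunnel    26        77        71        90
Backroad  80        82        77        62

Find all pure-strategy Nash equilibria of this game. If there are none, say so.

none

Driver A against Avenue: payoffs 65, 97, 98, 13 → best response Tunnel.
Driver A against Bridge: payoffs 70, 83, 28, 76 → best response Bridge.
Driver A against Tunnel: payoffs 98, 81, 28, 82 → best response Avenue.
Driver A against Backroad: payoffs 35, 58, 38, 19 → best response Bridge.
Driver B against Avenue: payoffs 20, 77, 81, 86 → best response Backroad.
Driver B against Bridge: payoffs 79, 62, 68, 49 → best response Avenue.
Driver B against Tunnel: payoffs 26, 77, 71, 90 → best response Backroad.
Driver B against Backroad: payoffs 80, 82, 77, 62 → best response Bridge.
No profile is a mutual best response for all players.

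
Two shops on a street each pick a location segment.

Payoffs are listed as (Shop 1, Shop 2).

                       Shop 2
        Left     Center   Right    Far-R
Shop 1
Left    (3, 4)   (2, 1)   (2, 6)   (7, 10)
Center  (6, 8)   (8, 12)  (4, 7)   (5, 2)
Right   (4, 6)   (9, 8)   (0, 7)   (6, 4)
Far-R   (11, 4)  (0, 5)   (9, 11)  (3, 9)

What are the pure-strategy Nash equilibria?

(Left, Left): Shop 1 can switch to Center (3 → 6). Not NE.
(Left, Center): Shop 1 can switch to Center (2 → 8). Not NE.
(Left, Right): Shop 1 can switch to Center (2 → 4). Not NE.
(Left, Far-R): Shop 1 gets 7, best alternative 6; Shop 2 gets 10, best alternative 6. No profitable deviation — NE.
(Center, Left): Shop 1 can switch to Far-R (6 → 11). Not NE.
(Center, Center): Shop 1 can switch to Right (8 → 9). Not NE.
(Center, Right): Shop 1 can switch to Far-R (4 → 9). Not NE.
(Center, Far-R): Shop 1 can switch to Left (5 → 7). Not NE.
(Right, Left): Shop 1 can switch to Center (4 → 6). Not NE.
(Right, Center): Shop 1 gets 9, best alternative 8; Shop 2 gets 8, best alternative 7. No profitable deviation — NE.
(Far-R, Right): Shop 1 gets 9, best alternative 4; Shop 2 gets 11, best alternative 9. No profitable deviation — NE.
(The remaining 5 profiles each have a profitable deviation by the same check.)

Pure-strategy Nash equilibria: (Left, Far-R), (Right, Center), (Far-R, Right)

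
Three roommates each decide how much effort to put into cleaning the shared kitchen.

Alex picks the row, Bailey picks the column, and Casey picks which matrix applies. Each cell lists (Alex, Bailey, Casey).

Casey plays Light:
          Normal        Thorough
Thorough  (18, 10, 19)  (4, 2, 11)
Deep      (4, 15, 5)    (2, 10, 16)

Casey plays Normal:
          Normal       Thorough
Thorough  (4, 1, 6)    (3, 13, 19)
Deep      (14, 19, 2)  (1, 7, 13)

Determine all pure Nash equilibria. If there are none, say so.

(Thorough, Normal, Light): Alex gets 18, best alternative 4; Bailey gets 10, best alternative 2; Casey gets 19, best alternative 6. No profitable deviation — NE.
(Thorough, Normal, Normal): Alex can switch to Deep (4 → 14). Not NE.
(Thorough, Thorough, Light): Bailey can switch to Normal (2 → 10). Not NE.
(Thorough, Thorough, Normal): Alex gets 3, best alternative 1; Bailey gets 13, best alternative 1; Casey gets 19, best alternative 11. No profitable deviation — NE.
(Deep, Normal, Light): Alex can switch to Thorough (4 → 18). Not NE.
(Deep, Normal, Normal): Casey can switch to Light (2 → 5). Not NE.
(Deep, Thorough, Light): Alex can switch to Thorough (2 → 4). Not NE.
(Deep, Thorough, Normal): Alex can switch to Thorough (1 → 3). Not NE.

The pure Nash equilibria are (Thorough, Normal, Light) and (Thorough, Thorough, Normal).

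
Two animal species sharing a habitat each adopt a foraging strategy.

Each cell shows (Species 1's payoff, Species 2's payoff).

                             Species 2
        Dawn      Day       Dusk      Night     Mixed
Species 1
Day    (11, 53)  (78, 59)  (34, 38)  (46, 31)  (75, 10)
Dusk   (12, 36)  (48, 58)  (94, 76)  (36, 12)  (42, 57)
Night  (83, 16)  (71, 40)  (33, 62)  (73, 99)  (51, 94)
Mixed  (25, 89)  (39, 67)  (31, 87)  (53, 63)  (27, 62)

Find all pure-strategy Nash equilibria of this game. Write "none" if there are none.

The pure Nash equilibria are (Day, Day), (Dusk, Dusk), (Night, Night).

Mark each player's best response to every combination of opponents' strategies; a profile where every player is best-responding is a pure Nash equilibrium.
Species 1 against Dawn: payoffs 11, 12, 83, 25 → best response Night.
Species 1 against Day: payoffs 78, 48, 71, 39 → best response Day.
Species 1 against Dusk: payoffs 34, 94, 33, 31 → best response Dusk.
Species 1 against Night: payoffs 46, 36, 73, 53 → best response Night.
Species 1 against Mixed: payoffs 75, 42, 51, 27 → best response Day.
Species 2 against Day: payoffs 53, 59, 38, 31, 10 → best response Day.
Species 2 against Dusk: payoffs 36, 58, 76, 12, 57 → best response Dusk.
Species 2 against Night: payoffs 16, 40, 62, 99, 94 → best response Night.
Species 2 against Mixed: payoffs 89, 67, 87, 63, 62 → best response Dawn.
Mutual best responses: (Day, Day); (Dusk, Dusk); (Night, Night).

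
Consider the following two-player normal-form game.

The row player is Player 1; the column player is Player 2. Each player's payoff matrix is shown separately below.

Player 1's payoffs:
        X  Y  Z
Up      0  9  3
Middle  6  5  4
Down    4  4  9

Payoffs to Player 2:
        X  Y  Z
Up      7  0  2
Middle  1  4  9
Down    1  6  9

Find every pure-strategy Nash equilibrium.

(Down, Z)

Player 1 against X: payoffs 0, 6, 4 → best response Middle.
Player 1 against Y: payoffs 9, 5, 4 → best response Up.
Player 1 against Z: payoffs 3, 4, 9 → best response Down.
Player 2 against Up: payoffs 7, 0, 2 → best response X.
Player 2 against Middle: payoffs 1, 4, 9 → best response Z.
Player 2 against Down: payoffs 1, 6, 9 → best response Z.
Mutual best responses: (Down, Z).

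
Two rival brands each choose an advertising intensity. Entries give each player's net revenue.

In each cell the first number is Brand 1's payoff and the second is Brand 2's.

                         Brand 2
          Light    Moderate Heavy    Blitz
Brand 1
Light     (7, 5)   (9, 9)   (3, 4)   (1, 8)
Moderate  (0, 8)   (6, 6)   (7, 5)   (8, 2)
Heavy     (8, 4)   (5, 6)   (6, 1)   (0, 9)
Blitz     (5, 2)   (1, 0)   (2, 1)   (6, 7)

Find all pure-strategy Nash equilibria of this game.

Brand 1 against Light: payoffs 7, 0, 8, 5 → best response Heavy.
Brand 1 against Moderate: payoffs 9, 6, 5, 1 → best response Light.
Brand 1 against Heavy: payoffs 3, 7, 6, 2 → best response Moderate.
Brand 1 against Blitz: payoffs 1, 8, 0, 6 → best response Moderate.
Brand 2 against Light: payoffs 5, 9, 4, 8 → best response Moderate.
Brand 2 against Moderate: payoffs 8, 6, 5, 2 → best response Light.
Brand 2 against Heavy: payoffs 4, 6, 1, 9 → best response Blitz.
Brand 2 against Blitz: payoffs 2, 0, 1, 7 → best response Blitz.
Mutual best responses: (Light, Moderate).

Pure NE: (Light, Moderate)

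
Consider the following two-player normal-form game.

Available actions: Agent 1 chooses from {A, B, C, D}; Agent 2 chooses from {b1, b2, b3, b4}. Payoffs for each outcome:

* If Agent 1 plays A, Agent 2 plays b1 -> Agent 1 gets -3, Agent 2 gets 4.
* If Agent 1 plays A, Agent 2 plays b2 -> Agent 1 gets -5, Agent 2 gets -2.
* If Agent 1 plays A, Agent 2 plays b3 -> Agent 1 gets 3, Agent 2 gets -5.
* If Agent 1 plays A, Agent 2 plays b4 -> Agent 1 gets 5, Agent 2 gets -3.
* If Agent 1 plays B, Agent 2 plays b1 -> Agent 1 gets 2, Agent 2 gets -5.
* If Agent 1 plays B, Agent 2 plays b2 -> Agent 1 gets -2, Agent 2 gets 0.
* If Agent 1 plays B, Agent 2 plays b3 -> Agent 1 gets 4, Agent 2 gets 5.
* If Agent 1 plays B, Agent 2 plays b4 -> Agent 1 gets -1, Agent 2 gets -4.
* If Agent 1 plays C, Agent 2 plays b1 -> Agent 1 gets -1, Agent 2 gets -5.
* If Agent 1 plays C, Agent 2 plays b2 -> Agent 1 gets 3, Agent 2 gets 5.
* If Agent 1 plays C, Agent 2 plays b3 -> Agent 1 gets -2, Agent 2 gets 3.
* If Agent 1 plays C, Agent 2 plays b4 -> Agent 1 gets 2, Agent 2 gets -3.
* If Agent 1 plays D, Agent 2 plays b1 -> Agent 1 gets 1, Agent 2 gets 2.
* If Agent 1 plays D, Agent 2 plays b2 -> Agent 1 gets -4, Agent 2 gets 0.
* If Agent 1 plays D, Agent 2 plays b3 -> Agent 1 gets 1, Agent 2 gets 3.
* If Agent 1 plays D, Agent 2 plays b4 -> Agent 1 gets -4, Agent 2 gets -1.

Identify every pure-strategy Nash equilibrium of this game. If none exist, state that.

The pure Nash equilibria are (B, b3), (C, b2).

Agent 1 against b1: payoffs -3, 2, -1, 1 → best response B.
Agent 1 against b2: payoffs -5, -2, 3, -4 → best response C.
Agent 1 against b3: payoffs 3, 4, -2, 1 → best response B.
Agent 1 against b4: payoffs 5, -1, 2, -4 → best response A.
Agent 2 against A: payoffs 4, -2, -5, -3 → best response b1.
Agent 2 against B: payoffs -5, 0, 5, -4 → best response b3.
Agent 2 against C: payoffs -5, 5, 3, -3 → best response b2.
Agent 2 against D: payoffs 2, 0, 3, -1 → best response b3.
Mutual best responses: (B, b3); (C, b2).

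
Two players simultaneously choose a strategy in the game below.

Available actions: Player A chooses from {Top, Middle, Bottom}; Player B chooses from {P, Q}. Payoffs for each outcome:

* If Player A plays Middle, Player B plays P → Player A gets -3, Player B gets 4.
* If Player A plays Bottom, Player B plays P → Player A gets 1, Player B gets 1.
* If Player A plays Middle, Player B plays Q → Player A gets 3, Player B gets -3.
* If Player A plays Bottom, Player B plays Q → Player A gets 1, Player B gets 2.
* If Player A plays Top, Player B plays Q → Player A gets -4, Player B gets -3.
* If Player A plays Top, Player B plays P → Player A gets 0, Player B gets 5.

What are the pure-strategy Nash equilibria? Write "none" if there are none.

Player A against P: payoffs 0, -3, 1 → best response Bottom.
Player A against Q: payoffs -4, 3, 1 → best response Middle.
Player B against Top: payoffs 5, -3 → best response P.
Player B against Middle: payoffs 4, -3 → best response P.
Player B against Bottom: payoffs 1, 2 → best response Q.
No profile is a mutual best response for all players.

There is no pure-strategy Nash equilibrium.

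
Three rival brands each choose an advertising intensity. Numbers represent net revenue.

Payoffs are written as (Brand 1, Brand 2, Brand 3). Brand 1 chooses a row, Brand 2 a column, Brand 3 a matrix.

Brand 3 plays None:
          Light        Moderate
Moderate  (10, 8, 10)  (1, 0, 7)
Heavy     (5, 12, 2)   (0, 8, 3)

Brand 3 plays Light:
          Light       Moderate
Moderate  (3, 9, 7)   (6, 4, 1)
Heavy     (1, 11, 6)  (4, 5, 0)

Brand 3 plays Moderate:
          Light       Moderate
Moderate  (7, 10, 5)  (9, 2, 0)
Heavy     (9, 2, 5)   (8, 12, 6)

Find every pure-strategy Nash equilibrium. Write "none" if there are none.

Brand 1 against (Light, None): payoffs 10, 5 → best response Moderate.
Brand 1 against (Light, Light): payoffs 3, 1 → best response Moderate.
Brand 1 against (Light, Moderate): payoffs 7, 9 → best response Heavy.
Brand 1 against (Moderate, None): payoffs 1, 0 → best response Moderate.
Brand 1 against (Moderate, Light): payoffs 6, 4 → best response Moderate.
Brand 1 against (Moderate, Moderate): payoffs 9, 8 → best response Moderate.
Brand 2 against (Moderate, None): payoffs 8, 0 → best response Light.
Brand 2 against (Moderate, Light): payoffs 9, 4 → best response Light.
Brand 2 against (Moderate, Moderate): payoffs 10, 2 → best response Light.
Brand 2 against (Heavy, None): payoffs 12, 8 → best response Light.
Brand 2 against (Heavy, Light): payoffs 11, 5 → best response Light.
Brand 2 against (Heavy, Moderate): payoffs 2, 12 → best response Moderate.
Brand 3 against (Moderate, Light): payoffs 10, 7, 5 → best response None.
Brand 3 against (Moderate, Moderate): payoffs 7, 1, 0 → best response None.
Brand 3 against (Heavy, Light): payoffs 2, 6, 5 → best response Light.
Brand 3 against (Heavy, Moderate): payoffs 3, 0, 6 → best response Moderate.
Mutual best responses: (Moderate, Light, None).

(Moderate, Light, None)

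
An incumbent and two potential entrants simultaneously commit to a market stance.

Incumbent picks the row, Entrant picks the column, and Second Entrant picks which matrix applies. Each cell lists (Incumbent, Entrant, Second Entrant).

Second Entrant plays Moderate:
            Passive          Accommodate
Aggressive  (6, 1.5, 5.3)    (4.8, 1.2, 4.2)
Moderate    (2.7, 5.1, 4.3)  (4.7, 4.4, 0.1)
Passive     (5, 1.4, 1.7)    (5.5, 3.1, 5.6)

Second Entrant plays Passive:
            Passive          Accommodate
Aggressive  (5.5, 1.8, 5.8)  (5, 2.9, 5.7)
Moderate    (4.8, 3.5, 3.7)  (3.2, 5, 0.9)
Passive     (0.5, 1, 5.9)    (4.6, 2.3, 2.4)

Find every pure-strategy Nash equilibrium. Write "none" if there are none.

Pure-strategy Nash equilibria: (Aggressive, Accommodate, Passive) and (Passive, Accommodate, Moderate)

Mark each player's best response to every combination of opponents' strategies; a profile where every player is best-responding is a pure Nash equilibrium.
Incumbent against (Passive, Moderate): payoffs 6, 2.7, 5 → best response Aggressive.
Incumbent against (Passive, Passive): payoffs 5.5, 4.8, 0.5 → best response Aggressive.
Incumbent against (Accommodate, Moderate): payoffs 4.8, 4.7, 5.5 → best response Passive.
Incumbent against (Accommodate, Passive): payoffs 5, 3.2, 4.6 → best response Aggressive.
Entrant against (Aggressive, Moderate): payoffs 1.5, 1.2 → best response Passive.
Entrant against (Aggressive, Passive): payoffs 1.8, 2.9 → best response Accommodate.
Entrant against (Moderate, Moderate): payoffs 5.1, 4.4 → best response Passive.
Entrant against (Moderate, Passive): payoffs 3.5, 5 → best response Accommodate.
Entrant against (Passive, Moderate): payoffs 1.4, 3.1 → best response Accommodate.
Entrant against (Passive, Passive): payoffs 1, 2.3 → best response Accommodate.
Second Entrant against (Aggressive, Passive): payoffs 5.3, 5.8 → best response Passive.
Second Entrant against (Aggressive, Accommodate): payoffs 4.2, 5.7 → best response Passive.
Second Entrant against (Moderate, Passive): payoffs 4.3, 3.7 → best response Moderate.
Second Entrant against (Moderate, Accommodate): payoffs 0.1, 0.9 → best response Passive.
Second Entrant against (Passive, Passive): payoffs 1.7, 5.9 → best response Passive.
Second Entrant against (Passive, Accommodate): payoffs 5.6, 2.4 → best response Moderate.
Mutual best responses: (Aggressive, Accommodate, Passive); (Passive, Accommodate, Moderate).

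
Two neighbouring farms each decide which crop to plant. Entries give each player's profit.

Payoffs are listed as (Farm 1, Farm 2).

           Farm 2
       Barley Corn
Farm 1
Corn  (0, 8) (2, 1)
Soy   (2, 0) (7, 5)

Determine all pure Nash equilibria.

(Corn, Barley): Farm 1 can switch to Soy (0 → 2). Not NE.
(Corn, Corn): Farm 1 can switch to Soy (2 → 7). Not NE.
(Soy, Barley): Farm 2 can switch to Corn (0 → 5). Not NE.
(Soy, Corn): Farm 1 gets 7, best alternative 2; Farm 2 gets 5, best alternative 0. No profitable deviation — NE.

(Soy, Corn)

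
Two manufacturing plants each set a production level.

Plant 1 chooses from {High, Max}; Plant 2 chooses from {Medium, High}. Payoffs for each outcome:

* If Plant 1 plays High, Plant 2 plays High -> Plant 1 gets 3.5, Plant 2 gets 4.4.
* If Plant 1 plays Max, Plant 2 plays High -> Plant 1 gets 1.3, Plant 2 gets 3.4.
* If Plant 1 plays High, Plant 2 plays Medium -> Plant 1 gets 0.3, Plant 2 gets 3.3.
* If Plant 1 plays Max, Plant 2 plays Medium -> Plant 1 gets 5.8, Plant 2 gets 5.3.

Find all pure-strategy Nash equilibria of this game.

Plant 1 against Medium: payoffs 0.3, 5.8 → best response Max.
Plant 1 against High: payoffs 3.5, 1.3 → best response High.
Plant 2 against High: payoffs 3.3, 4.4 → best response High.
Plant 2 against Max: payoffs 5.3, 3.4 → best response Medium.
Mutual best responses: (High, High); (Max, Medium).

Pure-strategy Nash equilibria: (High, High), (Max, Medium)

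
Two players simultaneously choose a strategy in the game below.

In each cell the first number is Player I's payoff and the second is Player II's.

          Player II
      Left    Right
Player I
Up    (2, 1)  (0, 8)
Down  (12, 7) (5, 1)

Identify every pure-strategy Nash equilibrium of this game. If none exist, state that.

(Down, Left)

(Up, Left): Player I can switch to Down (2 → 12). Not NE.
(Up, Right): Player I can switch to Down (0 → 5). Not NE.
(Down, Left): Player I gets 12, best alternative 2; Player II gets 7, best alternative 1. No profitable deviation — NE.
(Down, Right): Player II can switch to Left (1 → 7). Not NE.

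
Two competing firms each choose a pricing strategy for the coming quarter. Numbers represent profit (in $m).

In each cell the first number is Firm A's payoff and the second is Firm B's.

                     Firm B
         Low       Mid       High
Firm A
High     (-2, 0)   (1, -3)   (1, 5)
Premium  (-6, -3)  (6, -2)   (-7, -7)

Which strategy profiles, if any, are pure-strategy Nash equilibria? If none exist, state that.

(High, Low): Firm B can switch to High (0 → 5). Not NE.
(High, Mid): Firm A can switch to Premium (1 → 6). Not NE.
(High, High): Firm A gets 1, best alternative -7; Firm B gets 5, best alternative 0. No profitable deviation — NE.
(Premium, Low): Firm A can switch to High (-6 → -2). Not NE.
(Premium, Mid): Firm A gets 6, best alternative 1; Firm B gets -2, best alternative -3. No profitable deviation — NE.
(Premium, High): Firm A can switch to High (-7 → 1). Not NE.

The pure Nash equilibria are (High, High), (Premium, Mid).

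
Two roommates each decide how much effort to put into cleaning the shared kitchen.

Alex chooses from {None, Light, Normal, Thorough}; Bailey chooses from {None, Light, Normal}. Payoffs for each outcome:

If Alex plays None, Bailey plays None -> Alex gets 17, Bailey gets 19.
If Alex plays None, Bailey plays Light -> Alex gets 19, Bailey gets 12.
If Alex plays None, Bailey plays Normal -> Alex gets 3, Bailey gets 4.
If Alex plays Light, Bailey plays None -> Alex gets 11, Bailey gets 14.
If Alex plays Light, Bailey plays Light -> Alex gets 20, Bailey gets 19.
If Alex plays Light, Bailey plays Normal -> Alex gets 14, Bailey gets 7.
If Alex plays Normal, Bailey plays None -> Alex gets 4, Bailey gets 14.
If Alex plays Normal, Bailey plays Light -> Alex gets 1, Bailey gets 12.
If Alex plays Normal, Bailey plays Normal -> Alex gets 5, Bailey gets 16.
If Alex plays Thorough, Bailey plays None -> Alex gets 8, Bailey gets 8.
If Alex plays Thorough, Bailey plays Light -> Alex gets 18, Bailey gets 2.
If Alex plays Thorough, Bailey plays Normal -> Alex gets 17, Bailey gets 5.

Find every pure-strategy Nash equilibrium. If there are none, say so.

The pure Nash equilibria are (None, None); (Light, Light).

Alex against None: payoffs 17, 11, 4, 8 → best response None.
Alex against Light: payoffs 19, 20, 1, 18 → best response Light.
Alex against Normal: payoffs 3, 14, 5, 17 → best response Thorough.
Bailey against None: payoffs 19, 12, 4 → best response None.
Bailey against Light: payoffs 14, 19, 7 → best response Light.
Bailey against Normal: payoffs 14, 12, 16 → best response Normal.
Bailey against Thorough: payoffs 8, 2, 5 → best response None.
Mutual best responses: (None, None); (Light, Light).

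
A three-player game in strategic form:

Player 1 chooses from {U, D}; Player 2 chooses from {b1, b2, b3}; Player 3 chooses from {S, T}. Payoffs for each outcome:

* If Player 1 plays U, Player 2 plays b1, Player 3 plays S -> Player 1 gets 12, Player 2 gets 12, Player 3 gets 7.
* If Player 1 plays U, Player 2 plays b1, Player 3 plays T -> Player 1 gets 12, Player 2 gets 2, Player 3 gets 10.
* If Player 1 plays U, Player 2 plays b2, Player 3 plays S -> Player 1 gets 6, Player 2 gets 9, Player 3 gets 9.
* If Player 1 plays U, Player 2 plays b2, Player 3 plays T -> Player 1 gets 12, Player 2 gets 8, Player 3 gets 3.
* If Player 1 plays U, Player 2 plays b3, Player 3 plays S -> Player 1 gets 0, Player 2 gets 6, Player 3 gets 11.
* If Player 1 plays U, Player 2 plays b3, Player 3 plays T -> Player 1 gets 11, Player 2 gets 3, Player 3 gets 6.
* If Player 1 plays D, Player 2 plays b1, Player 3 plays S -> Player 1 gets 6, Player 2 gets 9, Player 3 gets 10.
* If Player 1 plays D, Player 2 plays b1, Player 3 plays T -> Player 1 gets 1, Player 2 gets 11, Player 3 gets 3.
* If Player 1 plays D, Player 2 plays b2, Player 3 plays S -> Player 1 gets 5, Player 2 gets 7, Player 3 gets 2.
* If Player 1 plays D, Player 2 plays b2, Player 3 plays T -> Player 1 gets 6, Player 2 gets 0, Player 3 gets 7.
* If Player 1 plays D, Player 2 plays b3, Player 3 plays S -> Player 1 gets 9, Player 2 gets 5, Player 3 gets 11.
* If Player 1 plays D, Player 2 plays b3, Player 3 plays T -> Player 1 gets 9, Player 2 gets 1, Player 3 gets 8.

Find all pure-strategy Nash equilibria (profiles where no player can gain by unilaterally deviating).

(U, b1, S): Player 3 can switch to T (7 → 10). Not NE.
(U, b1, T): Player 2 can switch to b2 (2 → 8). Not NE.
(U, b2, S): Player 2 can switch to b1 (9 → 12). Not NE.
(U, b2, T): Player 3 can switch to S (3 → 9). Not NE.
(U, b3, S): Player 1 can switch to D (0 → 9). Not NE.
(U, b3, T): Player 2 can switch to b2 (3 → 8). Not NE.
(D, b1, S): Player 1 can switch to U (6 → 12). Not NE.
(D, b1, T): Player 1 can switch to U (1 → 12). Not NE.
(The remaining 4 profiles each have a profitable deviation by the same check.)

This game has no pure Nash equilibrium.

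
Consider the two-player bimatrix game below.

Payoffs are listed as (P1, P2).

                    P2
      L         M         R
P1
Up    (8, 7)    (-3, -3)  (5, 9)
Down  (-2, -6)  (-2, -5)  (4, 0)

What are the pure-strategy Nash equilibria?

The unique pure-strategy Nash equilibrium is (Up, R).

Mark each player's best response to every combination of opponents' strategies; a profile where every player is best-responding is a pure Nash equilibrium.
P1 against L: payoffs 8, -2 → best response Up.
P1 against M: payoffs -3, -2 → best response Down.
P1 against R: payoffs 5, 4 → best response Up.
P2 against Up: payoffs 7, -3, 9 → best response R.
P2 against Down: payoffs -6, -5, 0 → best response R.
Mutual best responses: (Up, R).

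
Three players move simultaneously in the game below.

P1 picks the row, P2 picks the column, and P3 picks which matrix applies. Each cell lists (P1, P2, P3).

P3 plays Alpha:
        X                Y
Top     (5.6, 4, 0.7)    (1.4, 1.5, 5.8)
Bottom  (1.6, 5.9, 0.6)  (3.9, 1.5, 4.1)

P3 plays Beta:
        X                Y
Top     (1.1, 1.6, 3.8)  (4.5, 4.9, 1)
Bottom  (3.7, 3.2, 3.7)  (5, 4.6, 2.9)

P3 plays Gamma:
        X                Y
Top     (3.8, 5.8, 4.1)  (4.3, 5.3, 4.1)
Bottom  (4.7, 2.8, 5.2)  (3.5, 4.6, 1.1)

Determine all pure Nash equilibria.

(Top, X, Alpha): P3 can switch to Beta (0.7 → 3.8). Not NE.
(Top, X, Beta): P1 can switch to Bottom (1.1 → 3.7). Not NE.
(Top, X, Gamma): P1 can switch to Bottom (3.8 → 4.7). Not NE.
(Top, Y, Alpha): P1 can switch to Bottom (1.4 → 3.9). Not NE.
(Top, Y, Beta): P1 can switch to Bottom (4.5 → 5). Not NE.
(Top, Y, Gamma): P2 can switch to X (5.3 → 5.8). Not NE.
(Bottom, X, Alpha): P1 can switch to Top (1.6 → 5.6). Not NE.
(Bottom, X, Beta): P2 can switch to Y (3.2 → 4.6). Not NE.
(Bottom, X, Gamma): P2 can switch to Y (2.8 → 4.6). Not NE.
(Bottom, Y, Alpha): P2 can switch to X (1.5 → 5.9). Not NE.
(Bottom, Y, Beta): P3 can switch to Alpha (2.9 → 4.1). Not NE.
(Bottom, Y, Gamma): P1 can switch to Top (3.5 → 4.3). Not NE.

There is no pure-strategy Nash equilibrium.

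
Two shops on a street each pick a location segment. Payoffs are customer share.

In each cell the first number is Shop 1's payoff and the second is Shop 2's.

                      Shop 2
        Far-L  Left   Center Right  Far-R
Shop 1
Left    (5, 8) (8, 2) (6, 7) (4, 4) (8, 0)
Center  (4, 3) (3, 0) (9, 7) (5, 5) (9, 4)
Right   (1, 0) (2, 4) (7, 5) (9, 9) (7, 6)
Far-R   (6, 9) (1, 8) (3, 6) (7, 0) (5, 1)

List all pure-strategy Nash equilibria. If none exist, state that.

(Center, Center) and (Right, Right) and (Far-R, Far-L)

Shop 1 against Far-L: payoffs 5, 4, 1, 6 → best response Far-R.
Shop 1 against Left: payoffs 8, 3, 2, 1 → best response Left.
Shop 1 against Center: payoffs 6, 9, 7, 3 → best response Center.
Shop 1 against Right: payoffs 4, 5, 9, 7 → best response Right.
Shop 1 against Far-R: payoffs 8, 9, 7, 5 → best response Center.
Shop 2 against Left: payoffs 8, 2, 7, 4, 0 → best response Far-L.
Shop 2 against Center: payoffs 3, 0, 7, 5, 4 → best response Center.
Shop 2 against Right: payoffs 0, 4, 5, 9, 6 → best response Right.
Shop 2 against Far-R: payoffs 9, 8, 6, 0, 1 → best response Far-L.
Mutual best responses: (Center, Center); (Right, Right); (Far-R, Far-L).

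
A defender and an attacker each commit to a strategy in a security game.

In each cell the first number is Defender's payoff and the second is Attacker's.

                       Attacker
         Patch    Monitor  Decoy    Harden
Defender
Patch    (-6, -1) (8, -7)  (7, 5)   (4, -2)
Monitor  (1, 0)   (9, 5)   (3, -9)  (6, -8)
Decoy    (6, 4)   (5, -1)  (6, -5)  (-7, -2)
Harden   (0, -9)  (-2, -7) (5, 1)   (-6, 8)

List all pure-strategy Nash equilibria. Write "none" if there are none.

The pure Nash equilibria are (Patch, Decoy) and (Monitor, Monitor) and (Decoy, Patch).

(Patch, Patch): Defender can switch to Monitor (-6 → 1). Not NE.
(Patch, Monitor): Defender can switch to Monitor (8 → 9). Not NE.
(Patch, Decoy): Defender gets 7, best alternative 6; Attacker gets 5, best alternative -1. No profitable deviation — NE.
(Patch, Harden): Defender can switch to Monitor (4 → 6). Not NE.
(Monitor, Patch): Defender can switch to Decoy (1 → 6). Not NE.
(Monitor, Monitor): Defender gets 9, best alternative 8; Attacker gets 5, best alternative 0. No profitable deviation — NE.
(Monitor, Decoy): Defender can switch to Patch (3 → 7). Not NE.
(Monitor, Harden): Attacker can switch to Patch (-8 → 0). Not NE.
(Decoy, Patch): Defender gets 6, best alternative 1; Attacker gets 4, best alternative -1. No profitable deviation — NE.
(The remaining 7 profiles each have a profitable deviation by the same check.)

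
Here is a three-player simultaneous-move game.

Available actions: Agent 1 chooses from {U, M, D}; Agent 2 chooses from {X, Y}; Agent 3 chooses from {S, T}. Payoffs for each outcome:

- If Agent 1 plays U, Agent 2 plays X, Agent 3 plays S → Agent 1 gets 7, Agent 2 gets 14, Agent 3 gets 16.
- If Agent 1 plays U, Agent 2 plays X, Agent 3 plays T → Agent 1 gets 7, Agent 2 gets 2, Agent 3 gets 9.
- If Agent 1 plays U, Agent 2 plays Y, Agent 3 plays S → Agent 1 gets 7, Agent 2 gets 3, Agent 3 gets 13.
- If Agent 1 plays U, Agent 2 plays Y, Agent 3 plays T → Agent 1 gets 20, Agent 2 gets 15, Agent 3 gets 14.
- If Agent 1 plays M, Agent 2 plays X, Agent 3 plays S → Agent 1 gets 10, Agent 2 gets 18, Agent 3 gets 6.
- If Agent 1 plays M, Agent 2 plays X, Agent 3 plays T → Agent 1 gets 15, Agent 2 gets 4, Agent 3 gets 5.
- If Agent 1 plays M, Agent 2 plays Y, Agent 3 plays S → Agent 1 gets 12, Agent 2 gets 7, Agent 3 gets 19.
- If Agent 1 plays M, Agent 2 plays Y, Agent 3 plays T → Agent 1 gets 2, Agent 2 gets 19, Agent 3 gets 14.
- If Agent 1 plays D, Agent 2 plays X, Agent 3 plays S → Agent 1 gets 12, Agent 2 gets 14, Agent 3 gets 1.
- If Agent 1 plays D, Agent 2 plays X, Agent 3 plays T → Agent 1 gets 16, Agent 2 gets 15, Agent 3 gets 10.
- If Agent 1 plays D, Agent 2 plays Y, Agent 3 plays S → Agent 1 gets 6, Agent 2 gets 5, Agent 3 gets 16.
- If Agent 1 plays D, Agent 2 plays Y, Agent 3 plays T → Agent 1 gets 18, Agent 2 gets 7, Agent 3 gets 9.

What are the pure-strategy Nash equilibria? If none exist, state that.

(U, X, S): Agent 1 can switch to M (7 → 10). Not NE.
(U, X, T): Agent 1 can switch to M (7 → 15). Not NE.
(U, Y, S): Agent 1 can switch to M (7 → 12). Not NE.
(U, Y, T): Agent 1 gets 20, best alternative 18; Agent 2 gets 15, best alternative 2; Agent 3 gets 14, best alternative 13. No profitable deviation — NE.
(M, X, S): Agent 1 can switch to D (10 → 12). Not NE.
(M, X, T): Agent 1 can switch to D (15 → 16). Not NE.
(M, Y, S): Agent 2 can switch to X (7 → 18). Not NE.
(M, Y, T): Agent 1 can switch to U (2 → 20). Not NE.
(D, X, S): Agent 3 can switch to T (1 → 10). Not NE.
(D, X, T): Agent 1 gets 16, best alternative 15; Agent 2 gets 15, best alternative 7; Agent 3 gets 10, best alternative 1. No profitable deviation — NE.
(D, Y, S): Agent 1 can switch to U (6 → 7). Not NE.
(D, Y, T): Agent 1 can switch to U (18 → 20). Not NE.

Pure-strategy Nash equilibria: (U, Y, T), (D, X, T)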